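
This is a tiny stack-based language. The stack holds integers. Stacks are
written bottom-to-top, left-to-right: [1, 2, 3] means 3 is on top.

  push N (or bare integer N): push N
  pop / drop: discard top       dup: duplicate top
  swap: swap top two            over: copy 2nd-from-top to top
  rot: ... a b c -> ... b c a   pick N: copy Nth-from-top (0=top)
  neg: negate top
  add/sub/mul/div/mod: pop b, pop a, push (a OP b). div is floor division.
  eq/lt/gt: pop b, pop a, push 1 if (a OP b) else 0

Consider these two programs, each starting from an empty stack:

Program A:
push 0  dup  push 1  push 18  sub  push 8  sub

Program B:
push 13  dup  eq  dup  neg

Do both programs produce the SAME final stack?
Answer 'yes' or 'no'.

Answer: no

Derivation:
Program A trace:
  After 'push 0': [0]
  After 'dup': [0, 0]
  After 'push 1': [0, 0, 1]
  After 'push 18': [0, 0, 1, 18]
  After 'sub': [0, 0, -17]
  After 'push 8': [0, 0, -17, 8]
  After 'sub': [0, 0, -25]
Program A final stack: [0, 0, -25]

Program B trace:
  After 'push 13': [13]
  After 'dup': [13, 13]
  After 'eq': [1]
  After 'dup': [1, 1]
  After 'neg': [1, -1]
Program B final stack: [1, -1]
Same: no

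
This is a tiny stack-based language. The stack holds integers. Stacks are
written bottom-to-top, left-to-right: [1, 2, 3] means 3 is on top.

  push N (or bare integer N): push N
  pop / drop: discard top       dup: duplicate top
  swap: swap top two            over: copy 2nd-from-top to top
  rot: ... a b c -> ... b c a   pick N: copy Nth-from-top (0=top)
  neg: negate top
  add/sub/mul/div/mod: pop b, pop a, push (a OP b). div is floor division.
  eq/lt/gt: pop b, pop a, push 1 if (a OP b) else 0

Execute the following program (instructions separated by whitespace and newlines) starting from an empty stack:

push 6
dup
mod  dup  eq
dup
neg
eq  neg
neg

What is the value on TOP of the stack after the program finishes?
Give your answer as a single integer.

Answer: 0

Derivation:
After 'push 6': [6]
After 'dup': [6, 6]
After 'mod': [0]
After 'dup': [0, 0]
After 'eq': [1]
After 'dup': [1, 1]
After 'neg': [1, -1]
After 'eq': [0]
After 'neg': [0]
After 'neg': [0]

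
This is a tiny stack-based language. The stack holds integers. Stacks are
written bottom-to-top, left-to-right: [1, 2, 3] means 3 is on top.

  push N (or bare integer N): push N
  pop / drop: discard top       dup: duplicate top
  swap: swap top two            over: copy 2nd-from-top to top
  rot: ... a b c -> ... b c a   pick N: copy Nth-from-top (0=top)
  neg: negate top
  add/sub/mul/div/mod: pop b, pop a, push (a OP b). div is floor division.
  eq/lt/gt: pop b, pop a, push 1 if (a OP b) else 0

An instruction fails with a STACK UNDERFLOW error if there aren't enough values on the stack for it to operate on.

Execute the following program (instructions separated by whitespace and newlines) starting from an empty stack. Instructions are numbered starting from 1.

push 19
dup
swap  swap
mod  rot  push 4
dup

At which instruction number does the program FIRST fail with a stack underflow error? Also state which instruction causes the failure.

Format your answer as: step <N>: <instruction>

Step 1 ('push 19'): stack = [19], depth = 1
Step 2 ('dup'): stack = [19, 19], depth = 2
Step 3 ('swap'): stack = [19, 19], depth = 2
Step 4 ('swap'): stack = [19, 19], depth = 2
Step 5 ('mod'): stack = [0], depth = 1
Step 6 ('rot'): needs 3 value(s) but depth is 1 — STACK UNDERFLOW

Answer: step 6: rot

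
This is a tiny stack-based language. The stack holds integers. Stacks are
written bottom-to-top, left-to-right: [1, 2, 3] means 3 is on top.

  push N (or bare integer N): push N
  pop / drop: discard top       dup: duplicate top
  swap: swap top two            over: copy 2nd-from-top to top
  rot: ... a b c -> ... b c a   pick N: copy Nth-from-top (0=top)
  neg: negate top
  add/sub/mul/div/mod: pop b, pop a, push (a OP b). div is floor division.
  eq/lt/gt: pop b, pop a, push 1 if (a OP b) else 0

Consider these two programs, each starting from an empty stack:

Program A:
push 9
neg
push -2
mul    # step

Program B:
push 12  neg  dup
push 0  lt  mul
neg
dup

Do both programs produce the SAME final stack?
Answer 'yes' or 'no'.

Program A trace:
  After 'push 9': [9]
  After 'neg': [-9]
  After 'push -2': [-9, -2]
  After 'mul': [18]
Program A final stack: [18]

Program B trace:
  After 'push 12': [12]
  After 'neg': [-12]
  After 'dup': [-12, -12]
  After 'push 0': [-12, -12, 0]
  After 'lt': [-12, 1]
  After 'mul': [-12]
  After 'neg': [12]
  After 'dup': [12, 12]
Program B final stack: [12, 12]
Same: no

Answer: no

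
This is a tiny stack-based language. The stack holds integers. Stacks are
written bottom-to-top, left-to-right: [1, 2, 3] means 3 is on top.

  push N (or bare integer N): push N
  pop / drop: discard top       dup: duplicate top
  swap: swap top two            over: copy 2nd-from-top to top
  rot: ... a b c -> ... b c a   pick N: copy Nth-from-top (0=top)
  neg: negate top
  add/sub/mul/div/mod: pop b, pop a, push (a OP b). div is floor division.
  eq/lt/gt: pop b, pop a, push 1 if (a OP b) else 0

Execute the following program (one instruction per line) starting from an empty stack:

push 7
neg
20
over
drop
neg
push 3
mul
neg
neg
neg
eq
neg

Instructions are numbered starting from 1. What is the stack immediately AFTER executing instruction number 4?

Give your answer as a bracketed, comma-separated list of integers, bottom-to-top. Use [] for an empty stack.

Step 1 ('push 7'): [7]
Step 2 ('neg'): [-7]
Step 3 ('20'): [-7, 20]
Step 4 ('over'): [-7, 20, -7]

Answer: [-7, 20, -7]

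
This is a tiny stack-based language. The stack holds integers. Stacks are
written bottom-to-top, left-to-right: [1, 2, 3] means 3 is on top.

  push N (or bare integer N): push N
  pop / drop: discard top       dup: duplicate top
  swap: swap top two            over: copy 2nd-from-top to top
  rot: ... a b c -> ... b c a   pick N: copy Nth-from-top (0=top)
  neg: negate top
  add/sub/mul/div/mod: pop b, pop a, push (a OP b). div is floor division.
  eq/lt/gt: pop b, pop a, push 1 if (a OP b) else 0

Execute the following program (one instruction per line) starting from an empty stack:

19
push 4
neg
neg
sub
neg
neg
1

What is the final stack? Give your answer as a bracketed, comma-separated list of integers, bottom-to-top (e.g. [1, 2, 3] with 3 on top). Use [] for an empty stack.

After 'push 19': [19]
After 'push 4': [19, 4]
After 'neg': [19, -4]
After 'neg': [19, 4]
After 'sub': [15]
After 'neg': [-15]
After 'neg': [15]
After 'push 1': [15, 1]

Answer: [15, 1]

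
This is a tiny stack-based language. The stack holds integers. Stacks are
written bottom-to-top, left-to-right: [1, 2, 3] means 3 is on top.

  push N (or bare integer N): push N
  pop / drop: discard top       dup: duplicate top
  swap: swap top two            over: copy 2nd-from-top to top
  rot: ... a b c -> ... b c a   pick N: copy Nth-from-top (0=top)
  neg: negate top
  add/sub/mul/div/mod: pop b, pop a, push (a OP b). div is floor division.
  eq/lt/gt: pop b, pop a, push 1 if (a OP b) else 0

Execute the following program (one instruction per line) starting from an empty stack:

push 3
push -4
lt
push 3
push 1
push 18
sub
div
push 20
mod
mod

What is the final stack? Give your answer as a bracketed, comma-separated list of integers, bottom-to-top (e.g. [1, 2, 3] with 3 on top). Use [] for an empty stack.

After 'push 3': [3]
After 'push -4': [3, -4]
After 'lt': [0]
After 'push 3': [0, 3]
After 'push 1': [0, 3, 1]
After 'push 18': [0, 3, 1, 18]
After 'sub': [0, 3, -17]
After 'div': [0, -1]
After 'push 20': [0, -1, 20]
After 'mod': [0, 19]
After 'mod': [0]

Answer: [0]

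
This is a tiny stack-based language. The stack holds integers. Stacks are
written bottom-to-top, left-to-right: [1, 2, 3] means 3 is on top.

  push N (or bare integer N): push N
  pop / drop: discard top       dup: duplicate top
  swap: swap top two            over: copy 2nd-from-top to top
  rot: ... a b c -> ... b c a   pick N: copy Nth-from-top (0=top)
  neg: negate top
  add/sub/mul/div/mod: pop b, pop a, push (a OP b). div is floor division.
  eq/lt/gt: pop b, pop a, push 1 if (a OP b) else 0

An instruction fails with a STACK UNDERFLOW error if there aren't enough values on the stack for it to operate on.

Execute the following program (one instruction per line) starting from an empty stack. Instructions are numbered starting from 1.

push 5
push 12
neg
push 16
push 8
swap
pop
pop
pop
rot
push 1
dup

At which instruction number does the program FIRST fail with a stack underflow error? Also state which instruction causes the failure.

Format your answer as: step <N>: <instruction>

Step 1 ('push 5'): stack = [5], depth = 1
Step 2 ('push 12'): stack = [5, 12], depth = 2
Step 3 ('neg'): stack = [5, -12], depth = 2
Step 4 ('push 16'): stack = [5, -12, 16], depth = 3
Step 5 ('push 8'): stack = [5, -12, 16, 8], depth = 4
Step 6 ('swap'): stack = [5, -12, 8, 16], depth = 4
Step 7 ('pop'): stack = [5, -12, 8], depth = 3
Step 8 ('pop'): stack = [5, -12], depth = 2
Step 9 ('pop'): stack = [5], depth = 1
Step 10 ('rot'): needs 3 value(s) but depth is 1 — STACK UNDERFLOW

Answer: step 10: rot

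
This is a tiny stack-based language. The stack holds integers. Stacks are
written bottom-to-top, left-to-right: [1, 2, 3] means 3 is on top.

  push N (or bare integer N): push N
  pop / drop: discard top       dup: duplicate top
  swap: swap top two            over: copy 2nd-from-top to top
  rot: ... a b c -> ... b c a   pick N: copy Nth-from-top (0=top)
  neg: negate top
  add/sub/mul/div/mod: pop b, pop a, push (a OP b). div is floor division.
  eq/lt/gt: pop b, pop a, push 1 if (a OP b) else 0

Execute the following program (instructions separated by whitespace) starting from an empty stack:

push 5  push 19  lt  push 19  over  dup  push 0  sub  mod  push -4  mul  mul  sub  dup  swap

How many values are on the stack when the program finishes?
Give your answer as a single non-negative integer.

Answer: 2

Derivation:
After 'push 5': stack = [5] (depth 1)
After 'push 19': stack = [5, 19] (depth 2)
After 'lt': stack = [1] (depth 1)
After 'push 19': stack = [1, 19] (depth 2)
After 'over': stack = [1, 19, 1] (depth 3)
After 'dup': stack = [1, 19, 1, 1] (depth 4)
After 'push 0': stack = [1, 19, 1, 1, 0] (depth 5)
After 'sub': stack = [1, 19, 1, 1] (depth 4)
After 'mod': stack = [1, 19, 0] (depth 3)
After 'push -4': stack = [1, 19, 0, -4] (depth 4)
After 'mul': stack = [1, 19, 0] (depth 3)
After 'mul': stack = [1, 0] (depth 2)
After 'sub': stack = [1] (depth 1)
After 'dup': stack = [1, 1] (depth 2)
After 'swap': stack = [1, 1] (depth 2)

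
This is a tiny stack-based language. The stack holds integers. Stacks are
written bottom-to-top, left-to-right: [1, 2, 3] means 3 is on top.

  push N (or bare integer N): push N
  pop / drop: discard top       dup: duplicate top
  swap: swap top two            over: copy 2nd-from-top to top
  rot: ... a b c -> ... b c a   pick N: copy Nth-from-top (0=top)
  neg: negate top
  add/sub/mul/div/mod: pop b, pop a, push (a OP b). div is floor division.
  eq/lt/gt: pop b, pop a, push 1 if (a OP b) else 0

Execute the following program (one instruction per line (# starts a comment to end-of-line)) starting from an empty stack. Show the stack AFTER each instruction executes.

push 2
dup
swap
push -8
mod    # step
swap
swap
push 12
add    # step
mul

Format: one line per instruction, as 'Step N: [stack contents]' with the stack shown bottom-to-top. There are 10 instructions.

Step 1: [2]
Step 2: [2, 2]
Step 3: [2, 2]
Step 4: [2, 2, -8]
Step 5: [2, -6]
Step 6: [-6, 2]
Step 7: [2, -6]
Step 8: [2, -6, 12]
Step 9: [2, 6]
Step 10: [12]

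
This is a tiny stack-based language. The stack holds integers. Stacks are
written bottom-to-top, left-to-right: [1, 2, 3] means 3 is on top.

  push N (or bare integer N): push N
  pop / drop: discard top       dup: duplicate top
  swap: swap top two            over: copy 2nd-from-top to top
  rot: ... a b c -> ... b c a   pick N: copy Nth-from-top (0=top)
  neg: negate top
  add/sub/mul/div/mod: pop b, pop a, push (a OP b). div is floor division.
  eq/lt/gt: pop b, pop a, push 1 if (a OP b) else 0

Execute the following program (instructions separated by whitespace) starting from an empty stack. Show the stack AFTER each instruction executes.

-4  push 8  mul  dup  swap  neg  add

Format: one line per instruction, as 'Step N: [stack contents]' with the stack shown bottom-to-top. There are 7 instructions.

Step 1: [-4]
Step 2: [-4, 8]
Step 3: [-32]
Step 4: [-32, -32]
Step 5: [-32, -32]
Step 6: [-32, 32]
Step 7: [0]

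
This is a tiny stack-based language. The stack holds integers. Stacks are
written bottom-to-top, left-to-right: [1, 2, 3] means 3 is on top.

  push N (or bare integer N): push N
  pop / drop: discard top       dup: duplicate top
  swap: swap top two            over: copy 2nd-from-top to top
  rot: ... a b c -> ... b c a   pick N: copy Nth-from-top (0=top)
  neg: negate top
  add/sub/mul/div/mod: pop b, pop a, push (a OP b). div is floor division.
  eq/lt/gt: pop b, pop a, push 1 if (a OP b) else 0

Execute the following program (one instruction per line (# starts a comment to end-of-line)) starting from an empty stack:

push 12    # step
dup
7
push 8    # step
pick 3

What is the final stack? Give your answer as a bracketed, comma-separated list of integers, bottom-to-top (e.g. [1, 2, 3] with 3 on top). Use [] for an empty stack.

After 'push 12': [12]
After 'dup': [12, 12]
After 'push 7': [12, 12, 7]
After 'push 8': [12, 12, 7, 8]
After 'pick 3': [12, 12, 7, 8, 12]

Answer: [12, 12, 7, 8, 12]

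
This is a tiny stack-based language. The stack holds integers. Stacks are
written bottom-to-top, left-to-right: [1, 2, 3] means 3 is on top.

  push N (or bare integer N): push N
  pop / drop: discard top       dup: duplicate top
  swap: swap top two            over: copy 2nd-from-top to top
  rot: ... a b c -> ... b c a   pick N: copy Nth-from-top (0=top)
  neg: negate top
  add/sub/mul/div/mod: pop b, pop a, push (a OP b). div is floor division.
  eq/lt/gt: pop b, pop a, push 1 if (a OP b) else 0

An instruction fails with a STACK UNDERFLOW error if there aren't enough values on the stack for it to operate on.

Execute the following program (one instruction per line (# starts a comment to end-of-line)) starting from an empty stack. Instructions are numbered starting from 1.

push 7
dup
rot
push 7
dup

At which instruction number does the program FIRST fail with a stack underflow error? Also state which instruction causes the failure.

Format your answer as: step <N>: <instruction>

Step 1 ('push 7'): stack = [7], depth = 1
Step 2 ('dup'): stack = [7, 7], depth = 2
Step 3 ('rot'): needs 3 value(s) but depth is 2 — STACK UNDERFLOW

Answer: step 3: rot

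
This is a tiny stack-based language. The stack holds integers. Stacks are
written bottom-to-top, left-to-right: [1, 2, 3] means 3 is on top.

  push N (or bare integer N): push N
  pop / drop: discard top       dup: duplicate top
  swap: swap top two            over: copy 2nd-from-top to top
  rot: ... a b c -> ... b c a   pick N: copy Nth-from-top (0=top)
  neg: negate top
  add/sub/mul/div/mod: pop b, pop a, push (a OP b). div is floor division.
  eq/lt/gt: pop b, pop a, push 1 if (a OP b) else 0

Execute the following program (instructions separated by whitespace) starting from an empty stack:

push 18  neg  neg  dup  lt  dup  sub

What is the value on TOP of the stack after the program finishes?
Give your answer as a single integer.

Answer: 0

Derivation:
After 'push 18': [18]
After 'neg': [-18]
After 'neg': [18]
After 'dup': [18, 18]
After 'lt': [0]
After 'dup': [0, 0]
After 'sub': [0]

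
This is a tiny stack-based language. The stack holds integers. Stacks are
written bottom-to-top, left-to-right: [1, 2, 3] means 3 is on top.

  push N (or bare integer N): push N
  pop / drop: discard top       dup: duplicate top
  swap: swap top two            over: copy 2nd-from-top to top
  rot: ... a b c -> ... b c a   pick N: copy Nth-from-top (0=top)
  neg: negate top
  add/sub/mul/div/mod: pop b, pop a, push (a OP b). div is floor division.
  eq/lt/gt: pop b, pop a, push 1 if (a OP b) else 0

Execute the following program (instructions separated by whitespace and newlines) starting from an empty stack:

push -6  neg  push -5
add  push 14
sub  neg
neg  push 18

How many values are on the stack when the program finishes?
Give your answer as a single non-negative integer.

Answer: 2

Derivation:
After 'push -6': stack = [-6] (depth 1)
After 'neg': stack = [6] (depth 1)
After 'push -5': stack = [6, -5] (depth 2)
After 'add': stack = [1] (depth 1)
After 'push 14': stack = [1, 14] (depth 2)
After 'sub': stack = [-13] (depth 1)
After 'neg': stack = [13] (depth 1)
After 'neg': stack = [-13] (depth 1)
After 'push 18': stack = [-13, 18] (depth 2)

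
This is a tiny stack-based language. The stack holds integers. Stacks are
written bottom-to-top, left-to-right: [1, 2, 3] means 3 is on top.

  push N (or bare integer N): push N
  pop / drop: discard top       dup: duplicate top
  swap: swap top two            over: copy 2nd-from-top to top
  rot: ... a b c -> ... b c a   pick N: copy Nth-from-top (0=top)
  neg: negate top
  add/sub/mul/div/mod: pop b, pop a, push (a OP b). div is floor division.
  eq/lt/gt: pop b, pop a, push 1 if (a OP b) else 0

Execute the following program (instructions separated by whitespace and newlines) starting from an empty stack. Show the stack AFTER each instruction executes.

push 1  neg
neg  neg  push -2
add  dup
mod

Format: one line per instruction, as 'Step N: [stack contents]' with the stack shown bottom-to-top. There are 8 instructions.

Step 1: [1]
Step 2: [-1]
Step 3: [1]
Step 4: [-1]
Step 5: [-1, -2]
Step 6: [-3]
Step 7: [-3, -3]
Step 8: [0]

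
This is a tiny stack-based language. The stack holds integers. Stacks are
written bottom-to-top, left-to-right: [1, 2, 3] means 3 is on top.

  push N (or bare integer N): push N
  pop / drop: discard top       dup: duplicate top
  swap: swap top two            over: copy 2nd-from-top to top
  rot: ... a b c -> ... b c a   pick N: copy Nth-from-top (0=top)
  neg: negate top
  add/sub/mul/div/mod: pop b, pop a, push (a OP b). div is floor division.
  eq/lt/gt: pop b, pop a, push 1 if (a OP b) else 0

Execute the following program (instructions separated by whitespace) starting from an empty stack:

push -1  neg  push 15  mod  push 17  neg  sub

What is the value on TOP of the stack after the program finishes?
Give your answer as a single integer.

After 'push -1': [-1]
After 'neg': [1]
After 'push 15': [1, 15]
After 'mod': [1]
After 'push 17': [1, 17]
After 'neg': [1, -17]
After 'sub': [18]

Answer: 18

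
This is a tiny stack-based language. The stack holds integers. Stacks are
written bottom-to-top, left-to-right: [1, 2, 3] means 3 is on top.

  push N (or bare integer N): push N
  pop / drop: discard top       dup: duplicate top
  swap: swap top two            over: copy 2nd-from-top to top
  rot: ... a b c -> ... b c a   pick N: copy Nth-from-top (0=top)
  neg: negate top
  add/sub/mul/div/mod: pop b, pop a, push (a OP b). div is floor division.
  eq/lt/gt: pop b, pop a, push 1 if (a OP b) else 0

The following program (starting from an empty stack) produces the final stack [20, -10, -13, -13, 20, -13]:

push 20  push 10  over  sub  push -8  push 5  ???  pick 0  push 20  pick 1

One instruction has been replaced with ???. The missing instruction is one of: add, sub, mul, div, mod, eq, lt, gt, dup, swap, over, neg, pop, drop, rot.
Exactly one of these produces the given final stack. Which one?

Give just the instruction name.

Answer: sub

Derivation:
Stack before ???: [20, -10, -8, 5]
Stack after ???:  [20, -10, -13]
The instruction that transforms [20, -10, -8, 5] -> [20, -10, -13] is: sub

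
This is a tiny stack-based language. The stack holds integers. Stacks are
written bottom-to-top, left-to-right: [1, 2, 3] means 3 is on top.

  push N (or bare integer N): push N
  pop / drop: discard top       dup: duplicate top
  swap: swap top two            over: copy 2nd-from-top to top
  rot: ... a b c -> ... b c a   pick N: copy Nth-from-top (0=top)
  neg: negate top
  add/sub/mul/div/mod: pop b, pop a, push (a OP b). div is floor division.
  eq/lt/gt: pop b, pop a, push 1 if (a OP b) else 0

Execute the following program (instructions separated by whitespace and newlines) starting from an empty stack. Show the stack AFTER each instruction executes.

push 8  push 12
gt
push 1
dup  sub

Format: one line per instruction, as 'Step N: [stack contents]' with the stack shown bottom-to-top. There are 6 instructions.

Step 1: [8]
Step 2: [8, 12]
Step 3: [0]
Step 4: [0, 1]
Step 5: [0, 1, 1]
Step 6: [0, 0]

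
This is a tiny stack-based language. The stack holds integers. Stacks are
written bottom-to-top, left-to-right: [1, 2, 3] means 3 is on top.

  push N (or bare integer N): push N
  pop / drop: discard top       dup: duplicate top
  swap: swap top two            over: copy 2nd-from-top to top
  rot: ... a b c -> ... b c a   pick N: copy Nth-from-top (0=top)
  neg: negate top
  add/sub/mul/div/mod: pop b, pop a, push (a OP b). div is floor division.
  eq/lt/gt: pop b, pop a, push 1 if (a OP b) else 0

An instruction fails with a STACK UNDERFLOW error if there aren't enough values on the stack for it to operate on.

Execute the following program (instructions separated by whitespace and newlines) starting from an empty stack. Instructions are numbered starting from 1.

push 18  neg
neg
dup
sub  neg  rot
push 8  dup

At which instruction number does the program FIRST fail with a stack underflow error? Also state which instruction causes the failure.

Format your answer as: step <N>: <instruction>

Step 1 ('push 18'): stack = [18], depth = 1
Step 2 ('neg'): stack = [-18], depth = 1
Step 3 ('neg'): stack = [18], depth = 1
Step 4 ('dup'): stack = [18, 18], depth = 2
Step 5 ('sub'): stack = [0], depth = 1
Step 6 ('neg'): stack = [0], depth = 1
Step 7 ('rot'): needs 3 value(s) but depth is 1 — STACK UNDERFLOW

Answer: step 7: rot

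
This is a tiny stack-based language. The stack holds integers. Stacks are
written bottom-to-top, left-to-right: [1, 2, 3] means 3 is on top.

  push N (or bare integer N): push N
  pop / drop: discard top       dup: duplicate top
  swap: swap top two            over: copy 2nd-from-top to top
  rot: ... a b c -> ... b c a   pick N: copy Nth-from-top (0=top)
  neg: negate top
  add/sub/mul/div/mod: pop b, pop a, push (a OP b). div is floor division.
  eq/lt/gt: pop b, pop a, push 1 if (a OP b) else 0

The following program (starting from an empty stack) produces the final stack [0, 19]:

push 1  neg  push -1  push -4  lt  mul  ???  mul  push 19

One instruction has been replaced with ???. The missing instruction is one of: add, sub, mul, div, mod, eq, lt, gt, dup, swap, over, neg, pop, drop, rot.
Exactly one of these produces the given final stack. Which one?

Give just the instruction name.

Stack before ???: [0]
Stack after ???:  [0, 0]
The instruction that transforms [0] -> [0, 0] is: dup

Answer: dup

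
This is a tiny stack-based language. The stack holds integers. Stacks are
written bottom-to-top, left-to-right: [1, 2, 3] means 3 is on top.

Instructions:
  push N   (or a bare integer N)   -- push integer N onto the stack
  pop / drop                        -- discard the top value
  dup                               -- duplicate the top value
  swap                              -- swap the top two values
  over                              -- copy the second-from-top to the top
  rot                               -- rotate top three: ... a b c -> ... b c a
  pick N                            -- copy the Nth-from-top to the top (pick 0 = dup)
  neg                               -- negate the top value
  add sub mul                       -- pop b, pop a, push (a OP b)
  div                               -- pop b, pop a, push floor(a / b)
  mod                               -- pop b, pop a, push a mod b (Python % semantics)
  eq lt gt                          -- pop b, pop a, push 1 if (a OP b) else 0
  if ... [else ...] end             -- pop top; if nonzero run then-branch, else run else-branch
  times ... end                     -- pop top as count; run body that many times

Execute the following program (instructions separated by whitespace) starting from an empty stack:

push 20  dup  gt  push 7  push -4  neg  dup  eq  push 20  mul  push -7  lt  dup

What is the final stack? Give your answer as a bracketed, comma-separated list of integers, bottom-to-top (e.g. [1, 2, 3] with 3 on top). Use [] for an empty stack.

After 'push 20': [20]
After 'dup': [20, 20]
After 'gt': [0]
After 'push 7': [0, 7]
After 'push -4': [0, 7, -4]
After 'neg': [0, 7, 4]
After 'dup': [0, 7, 4, 4]
After 'eq': [0, 7, 1]
After 'push 20': [0, 7, 1, 20]
After 'mul': [0, 7, 20]
After 'push -7': [0, 7, 20, -7]
After 'lt': [0, 7, 0]
After 'dup': [0, 7, 0, 0]

Answer: [0, 7, 0, 0]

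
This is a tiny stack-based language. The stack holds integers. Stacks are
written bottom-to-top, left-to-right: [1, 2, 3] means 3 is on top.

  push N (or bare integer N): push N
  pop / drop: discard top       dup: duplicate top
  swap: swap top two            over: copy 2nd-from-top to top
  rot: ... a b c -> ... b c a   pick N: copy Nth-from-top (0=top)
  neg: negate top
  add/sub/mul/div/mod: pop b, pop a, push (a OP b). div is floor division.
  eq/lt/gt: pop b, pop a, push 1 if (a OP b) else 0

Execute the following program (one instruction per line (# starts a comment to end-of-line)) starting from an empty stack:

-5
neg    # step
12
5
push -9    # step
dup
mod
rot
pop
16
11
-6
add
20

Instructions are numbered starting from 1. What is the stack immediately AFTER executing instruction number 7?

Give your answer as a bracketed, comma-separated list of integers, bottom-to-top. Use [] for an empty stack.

Answer: [5, 12, 5, 0]

Derivation:
Step 1 ('-5'): [-5]
Step 2 ('neg'): [5]
Step 3 ('12'): [5, 12]
Step 4 ('5'): [5, 12, 5]
Step 5 ('push -9'): [5, 12, 5, -9]
Step 6 ('dup'): [5, 12, 5, -9, -9]
Step 7 ('mod'): [5, 12, 5, 0]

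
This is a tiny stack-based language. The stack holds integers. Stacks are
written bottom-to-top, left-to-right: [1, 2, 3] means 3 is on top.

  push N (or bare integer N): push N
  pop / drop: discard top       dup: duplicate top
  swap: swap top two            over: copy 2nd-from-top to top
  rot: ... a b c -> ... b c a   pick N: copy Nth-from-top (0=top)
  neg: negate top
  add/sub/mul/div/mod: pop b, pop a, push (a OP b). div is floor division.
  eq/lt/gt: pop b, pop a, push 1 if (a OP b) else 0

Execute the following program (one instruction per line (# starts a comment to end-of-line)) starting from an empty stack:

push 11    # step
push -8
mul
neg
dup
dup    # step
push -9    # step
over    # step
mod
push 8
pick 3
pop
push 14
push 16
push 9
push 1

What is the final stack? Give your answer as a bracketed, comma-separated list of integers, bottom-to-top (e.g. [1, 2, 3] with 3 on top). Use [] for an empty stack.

Answer: [88, 88, 88, 79, 8, 14, 16, 9, 1]

Derivation:
After 'push 11': [11]
After 'push -8': [11, -8]
After 'mul': [-88]
After 'neg': [88]
After 'dup': [88, 88]
After 'dup': [88, 88, 88]
After 'push -9': [88, 88, 88, -9]
After 'over': [88, 88, 88, -9, 88]
After 'mod': [88, 88, 88, 79]
After 'push 8': [88, 88, 88, 79, 8]
After 'pick 3': [88, 88, 88, 79, 8, 88]
After 'pop': [88, 88, 88, 79, 8]
After 'push 14': [88, 88, 88, 79, 8, 14]
After 'push 16': [88, 88, 88, 79, 8, 14, 16]
After 'push 9': [88, 88, 88, 79, 8, 14, 16, 9]
After 'push 1': [88, 88, 88, 79, 8, 14, 16, 9, 1]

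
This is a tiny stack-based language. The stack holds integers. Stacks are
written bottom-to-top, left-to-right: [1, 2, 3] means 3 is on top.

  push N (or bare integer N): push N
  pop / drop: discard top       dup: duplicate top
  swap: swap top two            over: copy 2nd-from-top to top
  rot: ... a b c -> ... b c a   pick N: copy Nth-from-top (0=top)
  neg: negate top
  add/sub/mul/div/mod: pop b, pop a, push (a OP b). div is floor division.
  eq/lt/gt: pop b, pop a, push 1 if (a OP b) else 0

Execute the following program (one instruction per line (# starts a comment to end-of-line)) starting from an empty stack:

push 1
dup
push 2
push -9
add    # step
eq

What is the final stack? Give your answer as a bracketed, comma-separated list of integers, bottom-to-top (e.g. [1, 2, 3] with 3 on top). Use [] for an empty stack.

After 'push 1': [1]
After 'dup': [1, 1]
After 'push 2': [1, 1, 2]
After 'push -9': [1, 1, 2, -9]
After 'add': [1, 1, -7]
After 'eq': [1, 0]

Answer: [1, 0]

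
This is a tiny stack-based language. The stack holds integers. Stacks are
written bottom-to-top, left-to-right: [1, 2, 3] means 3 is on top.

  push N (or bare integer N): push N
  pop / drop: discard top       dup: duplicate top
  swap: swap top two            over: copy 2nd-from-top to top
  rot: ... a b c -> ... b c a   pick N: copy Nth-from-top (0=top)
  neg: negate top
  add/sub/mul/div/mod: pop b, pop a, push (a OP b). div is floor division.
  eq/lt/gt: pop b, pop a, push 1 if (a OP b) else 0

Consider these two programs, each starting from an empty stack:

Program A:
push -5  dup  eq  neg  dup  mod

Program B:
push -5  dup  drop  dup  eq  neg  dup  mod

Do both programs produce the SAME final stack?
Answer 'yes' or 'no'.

Program A trace:
  After 'push -5': [-5]
  After 'dup': [-5, -5]
  After 'eq': [1]
  After 'neg': [-1]
  After 'dup': [-1, -1]
  After 'mod': [0]
Program A final stack: [0]

Program B trace:
  After 'push -5': [-5]
  After 'dup': [-5, -5]
  After 'drop': [-5]
  After 'dup': [-5, -5]
  After 'eq': [1]
  After 'neg': [-1]
  After 'dup': [-1, -1]
  After 'mod': [0]
Program B final stack: [0]
Same: yes

Answer: yes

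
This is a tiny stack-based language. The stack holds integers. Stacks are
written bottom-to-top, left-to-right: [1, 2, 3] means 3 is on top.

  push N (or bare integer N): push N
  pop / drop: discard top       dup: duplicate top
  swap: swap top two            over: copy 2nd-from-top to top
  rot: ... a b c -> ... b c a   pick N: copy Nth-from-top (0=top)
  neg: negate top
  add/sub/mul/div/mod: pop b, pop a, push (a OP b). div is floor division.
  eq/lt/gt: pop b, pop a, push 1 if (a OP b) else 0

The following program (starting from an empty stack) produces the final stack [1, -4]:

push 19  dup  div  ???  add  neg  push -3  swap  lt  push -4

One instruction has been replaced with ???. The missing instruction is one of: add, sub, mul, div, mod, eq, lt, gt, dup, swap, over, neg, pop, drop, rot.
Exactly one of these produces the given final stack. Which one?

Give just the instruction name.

Stack before ???: [1]
Stack after ???:  [1, 1]
The instruction that transforms [1] -> [1, 1] is: dup

Answer: dup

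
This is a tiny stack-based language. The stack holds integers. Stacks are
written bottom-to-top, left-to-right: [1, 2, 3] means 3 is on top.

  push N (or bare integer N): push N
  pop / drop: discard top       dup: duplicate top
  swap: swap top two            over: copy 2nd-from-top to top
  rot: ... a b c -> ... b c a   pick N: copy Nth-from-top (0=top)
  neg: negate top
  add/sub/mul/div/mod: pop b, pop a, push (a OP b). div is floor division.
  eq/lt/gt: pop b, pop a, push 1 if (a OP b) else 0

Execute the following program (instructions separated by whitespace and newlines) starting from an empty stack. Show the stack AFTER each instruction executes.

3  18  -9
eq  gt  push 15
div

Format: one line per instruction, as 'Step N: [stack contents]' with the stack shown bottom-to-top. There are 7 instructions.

Step 1: [3]
Step 2: [3, 18]
Step 3: [3, 18, -9]
Step 4: [3, 0]
Step 5: [1]
Step 6: [1, 15]
Step 7: [0]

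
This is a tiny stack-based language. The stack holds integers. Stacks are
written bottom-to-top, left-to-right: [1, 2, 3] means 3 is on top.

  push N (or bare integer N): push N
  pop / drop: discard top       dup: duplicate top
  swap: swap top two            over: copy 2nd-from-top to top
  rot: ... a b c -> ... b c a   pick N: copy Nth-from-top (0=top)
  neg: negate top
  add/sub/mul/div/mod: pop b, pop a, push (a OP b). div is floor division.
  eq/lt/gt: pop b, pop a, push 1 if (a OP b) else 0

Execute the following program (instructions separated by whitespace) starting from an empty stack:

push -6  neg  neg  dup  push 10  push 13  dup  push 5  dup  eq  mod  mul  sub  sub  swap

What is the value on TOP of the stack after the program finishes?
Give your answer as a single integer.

After 'push -6': [-6]
After 'neg': [6]
After 'neg': [-6]
After 'dup': [-6, -6]
After 'push 10': [-6, -6, 10]
After 'push 13': [-6, -6, 10, 13]
After 'dup': [-6, -6, 10, 13, 13]
After 'push 5': [-6, -6, 10, 13, 13, 5]
After 'dup': [-6, -6, 10, 13, 13, 5, 5]
After 'eq': [-6, -6, 10, 13, 13, 1]
After 'mod': [-6, -6, 10, 13, 0]
After 'mul': [-6, -6, 10, 0]
After 'sub': [-6, -6, 10]
After 'sub': [-6, -16]
After 'swap': [-16, -6]

Answer: -6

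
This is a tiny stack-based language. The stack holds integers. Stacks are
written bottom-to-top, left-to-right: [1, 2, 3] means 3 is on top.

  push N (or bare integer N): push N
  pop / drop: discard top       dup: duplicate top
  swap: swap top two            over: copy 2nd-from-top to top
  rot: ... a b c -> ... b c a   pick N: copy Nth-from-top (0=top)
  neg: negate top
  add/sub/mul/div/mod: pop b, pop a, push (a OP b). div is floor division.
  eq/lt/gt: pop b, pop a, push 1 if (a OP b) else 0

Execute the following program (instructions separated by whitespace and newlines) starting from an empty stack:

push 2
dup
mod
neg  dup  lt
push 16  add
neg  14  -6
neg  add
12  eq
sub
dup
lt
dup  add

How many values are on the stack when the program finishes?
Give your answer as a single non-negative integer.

Answer: 1

Derivation:
After 'push 2': stack = [2] (depth 1)
After 'dup': stack = [2, 2] (depth 2)
After 'mod': stack = [0] (depth 1)
After 'neg': stack = [0] (depth 1)
After 'dup': stack = [0, 0] (depth 2)
After 'lt': stack = [0] (depth 1)
After 'push 16': stack = [0, 16] (depth 2)
After 'add': stack = [16] (depth 1)
After 'neg': stack = [-16] (depth 1)
After 'push 14': stack = [-16, 14] (depth 2)
After 'push -6': stack = [-16, 14, -6] (depth 3)
After 'neg': stack = [-16, 14, 6] (depth 3)
After 'add': stack = [-16, 20] (depth 2)
After 'push 12': stack = [-16, 20, 12] (depth 3)
After 'eq': stack = [-16, 0] (depth 2)
After 'sub': stack = [-16] (depth 1)
After 'dup': stack = [-16, -16] (depth 2)
After 'lt': stack = [0] (depth 1)
After 'dup': stack = [0, 0] (depth 2)
After 'add': stack = [0] (depth 1)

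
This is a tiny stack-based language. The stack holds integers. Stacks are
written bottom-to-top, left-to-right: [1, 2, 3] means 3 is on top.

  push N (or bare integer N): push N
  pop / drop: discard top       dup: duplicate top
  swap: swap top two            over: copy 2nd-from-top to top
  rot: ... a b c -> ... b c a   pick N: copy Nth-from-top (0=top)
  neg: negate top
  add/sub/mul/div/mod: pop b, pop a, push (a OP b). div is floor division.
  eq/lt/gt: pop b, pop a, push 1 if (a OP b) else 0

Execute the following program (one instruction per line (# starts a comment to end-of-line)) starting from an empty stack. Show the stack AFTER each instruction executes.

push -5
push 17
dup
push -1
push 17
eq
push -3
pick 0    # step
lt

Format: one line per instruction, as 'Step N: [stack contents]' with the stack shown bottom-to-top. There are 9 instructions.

Step 1: [-5]
Step 2: [-5, 17]
Step 3: [-5, 17, 17]
Step 4: [-5, 17, 17, -1]
Step 5: [-5, 17, 17, -1, 17]
Step 6: [-5, 17, 17, 0]
Step 7: [-5, 17, 17, 0, -3]
Step 8: [-5, 17, 17, 0, -3, -3]
Step 9: [-5, 17, 17, 0, 0]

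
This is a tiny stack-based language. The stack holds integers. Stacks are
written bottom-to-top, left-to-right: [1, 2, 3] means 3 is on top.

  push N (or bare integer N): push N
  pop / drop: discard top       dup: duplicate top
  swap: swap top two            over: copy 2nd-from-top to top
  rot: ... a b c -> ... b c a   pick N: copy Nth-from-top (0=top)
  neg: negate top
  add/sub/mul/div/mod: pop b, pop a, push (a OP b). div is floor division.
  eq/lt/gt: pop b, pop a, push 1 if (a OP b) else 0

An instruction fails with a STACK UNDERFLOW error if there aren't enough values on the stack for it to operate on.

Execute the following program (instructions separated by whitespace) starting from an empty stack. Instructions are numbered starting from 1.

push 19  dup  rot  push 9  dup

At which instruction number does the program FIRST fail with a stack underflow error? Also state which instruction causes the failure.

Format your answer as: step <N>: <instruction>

Step 1 ('push 19'): stack = [19], depth = 1
Step 2 ('dup'): stack = [19, 19], depth = 2
Step 3 ('rot'): needs 3 value(s) but depth is 2 — STACK UNDERFLOW

Answer: step 3: rot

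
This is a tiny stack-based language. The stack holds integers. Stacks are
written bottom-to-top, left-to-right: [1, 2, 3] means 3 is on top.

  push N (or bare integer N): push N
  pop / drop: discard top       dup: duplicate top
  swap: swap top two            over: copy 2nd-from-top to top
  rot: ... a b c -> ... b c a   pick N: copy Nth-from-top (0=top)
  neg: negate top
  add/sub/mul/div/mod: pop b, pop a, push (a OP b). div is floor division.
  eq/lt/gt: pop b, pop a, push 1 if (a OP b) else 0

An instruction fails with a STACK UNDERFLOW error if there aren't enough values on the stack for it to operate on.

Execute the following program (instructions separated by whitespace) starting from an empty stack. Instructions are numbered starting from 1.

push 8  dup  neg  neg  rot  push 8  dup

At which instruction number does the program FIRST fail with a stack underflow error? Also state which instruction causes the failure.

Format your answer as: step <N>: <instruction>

Answer: step 5: rot

Derivation:
Step 1 ('push 8'): stack = [8], depth = 1
Step 2 ('dup'): stack = [8, 8], depth = 2
Step 3 ('neg'): stack = [8, -8], depth = 2
Step 4 ('neg'): stack = [8, 8], depth = 2
Step 5 ('rot'): needs 3 value(s) but depth is 2 — STACK UNDERFLOW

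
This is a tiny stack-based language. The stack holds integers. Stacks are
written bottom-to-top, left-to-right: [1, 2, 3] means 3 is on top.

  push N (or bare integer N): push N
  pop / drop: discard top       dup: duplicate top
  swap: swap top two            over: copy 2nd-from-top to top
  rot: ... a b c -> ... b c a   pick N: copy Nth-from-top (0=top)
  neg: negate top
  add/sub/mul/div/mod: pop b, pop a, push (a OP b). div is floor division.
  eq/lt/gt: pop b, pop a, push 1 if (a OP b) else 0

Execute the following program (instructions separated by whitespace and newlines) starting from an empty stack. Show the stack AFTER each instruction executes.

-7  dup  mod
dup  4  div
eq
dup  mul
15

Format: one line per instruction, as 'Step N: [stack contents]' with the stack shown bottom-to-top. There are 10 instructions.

Step 1: [-7]
Step 2: [-7, -7]
Step 3: [0]
Step 4: [0, 0]
Step 5: [0, 0, 4]
Step 6: [0, 0]
Step 7: [1]
Step 8: [1, 1]
Step 9: [1]
Step 10: [1, 15]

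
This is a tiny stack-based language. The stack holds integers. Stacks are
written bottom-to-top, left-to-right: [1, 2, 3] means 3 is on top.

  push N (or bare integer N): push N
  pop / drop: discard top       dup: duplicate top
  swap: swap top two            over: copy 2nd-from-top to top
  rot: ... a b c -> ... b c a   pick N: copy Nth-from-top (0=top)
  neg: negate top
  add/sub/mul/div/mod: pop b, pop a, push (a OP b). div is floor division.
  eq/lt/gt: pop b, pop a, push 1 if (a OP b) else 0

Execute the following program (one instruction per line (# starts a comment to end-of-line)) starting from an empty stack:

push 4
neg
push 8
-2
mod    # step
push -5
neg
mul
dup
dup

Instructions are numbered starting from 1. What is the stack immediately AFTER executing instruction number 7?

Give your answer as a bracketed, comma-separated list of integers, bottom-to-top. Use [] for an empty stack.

Step 1 ('push 4'): [4]
Step 2 ('neg'): [-4]
Step 3 ('push 8'): [-4, 8]
Step 4 ('-2'): [-4, 8, -2]
Step 5 ('mod'): [-4, 0]
Step 6 ('push -5'): [-4, 0, -5]
Step 7 ('neg'): [-4, 0, 5]

Answer: [-4, 0, 5]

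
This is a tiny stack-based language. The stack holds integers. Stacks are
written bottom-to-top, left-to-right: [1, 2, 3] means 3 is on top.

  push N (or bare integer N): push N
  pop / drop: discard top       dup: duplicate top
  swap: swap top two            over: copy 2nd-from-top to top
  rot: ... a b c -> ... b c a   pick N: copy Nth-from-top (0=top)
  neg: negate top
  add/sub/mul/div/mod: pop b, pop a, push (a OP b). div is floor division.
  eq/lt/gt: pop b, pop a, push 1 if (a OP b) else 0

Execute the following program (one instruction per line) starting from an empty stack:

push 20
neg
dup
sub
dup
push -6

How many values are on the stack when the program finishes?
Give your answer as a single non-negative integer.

Answer: 3

Derivation:
After 'push 20': stack = [20] (depth 1)
After 'neg': stack = [-20] (depth 1)
After 'dup': stack = [-20, -20] (depth 2)
After 'sub': stack = [0] (depth 1)
After 'dup': stack = [0, 0] (depth 2)
After 'push -6': stack = [0, 0, -6] (depth 3)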